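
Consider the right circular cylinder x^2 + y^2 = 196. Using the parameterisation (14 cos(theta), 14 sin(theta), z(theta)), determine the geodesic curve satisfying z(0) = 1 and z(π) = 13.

Parameterise the cylinder of radius R = 14 as
    r(θ) = (14 cos θ, 14 sin θ, z(θ)).
The arc-length element is
    ds = sqrt(196 + (dz/dθ)^2) dθ,
so the Lagrangian is L = sqrt(196 + z'^2).
L depends on z' only, not on z or θ, so ∂L/∂z = 0 and
    ∂L/∂z' = z' / sqrt(196 + z'^2).
The Euler-Lagrange equation gives
    d/dθ( z' / sqrt(196 + z'^2) ) = 0,
so z' is constant. Integrating once:
    z(θ) = a θ + b,
a helix on the cylinder (a straight line when the cylinder is unrolled). The constants a, b are determined by the endpoint conditions.
With endpoint conditions z(0) = 1 and z(π) = 13: from z(0) = b we get b = 1, and a·π + 1 = 13 gives a = 12/π, so
    z(θ) = (12/π) θ + 1.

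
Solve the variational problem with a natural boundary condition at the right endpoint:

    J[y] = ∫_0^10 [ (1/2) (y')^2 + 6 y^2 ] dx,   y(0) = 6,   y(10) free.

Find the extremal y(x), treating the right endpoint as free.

The Lagrangian L = (1/2) (y')^2 + 6 y^2 gives
    ∂L/∂y = 12 y,   ∂L/∂y' = y'.
Euler-Lagrange: y'' − 12 y = 0.
With k = sqrt(12), the general solution is
    y(x) = A cosh(sqrt(12) x) + B sinh(sqrt(12) x).
Fixed left endpoint y(0) = 6 ⇒ A = 6.
The right endpoint x = 10 is free, so the natural (transversality) condition is ∂L/∂y' |_{x=10} = 0, i.e. y'(10) = 0.
Compute y'(x) = A k sinh(k x) + B k cosh(k x), so
    y'(10) = A k sinh(k·10) + B k cosh(k·10) = 0
    ⇒ B = −A tanh(k·10) = − 6 tanh(sqrt(12)·10).
Therefore the extremal is
    y(x) = 6 cosh(sqrt(12) x) − 6 tanh(sqrt(12)·10) sinh(sqrt(12) x).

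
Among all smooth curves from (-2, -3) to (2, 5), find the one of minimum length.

Arc-length functional: J[y] = ∫ sqrt(1 + (y')^2) dx.
Lagrangian L = sqrt(1 + (y')^2) has no explicit y dependence, so ∂L/∂y = 0 and the Euler-Lagrange equation gives
    d/dx( y' / sqrt(1 + (y')^2) ) = 0  ⇒  y' / sqrt(1 + (y')^2) = const.
Hence y' is constant, so y(x) is affine.
Fitting the endpoints (-2, -3) and (2, 5):
    slope m = (5 − (-3)) / (2 − (-2)) = 2,
    intercept c = (-3) − m·(-2) = 1.
Extremal: y(x) = 2 x + 1.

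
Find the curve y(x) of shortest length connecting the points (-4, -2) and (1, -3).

Arc-length functional: J[y] = ∫ sqrt(1 + (y')^2) dx.
Lagrangian L = sqrt(1 + (y')^2) has no explicit y dependence, so ∂L/∂y = 0 and the Euler-Lagrange equation gives
    d/dx( y' / sqrt(1 + (y')^2) ) = 0  ⇒  y' / sqrt(1 + (y')^2) = const.
Hence y' is constant, so y(x) is affine.
Fitting the endpoints (-4, -2) and (1, -3):
    slope m = ((-3) − (-2)) / (1 − (-4)) = -1/5,
    intercept c = (-2) − m·(-4) = -14/5.
Extremal: y(x) = (-1/5) x - 14/5.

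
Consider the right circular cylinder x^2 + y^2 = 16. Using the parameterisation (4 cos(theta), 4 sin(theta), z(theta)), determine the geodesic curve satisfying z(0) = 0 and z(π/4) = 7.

Parameterise the cylinder of radius R = 4 as
    r(θ) = (4 cos θ, 4 sin θ, z(θ)).
The arc-length element is
    ds = sqrt(16 + (dz/dθ)^2) dθ,
so the Lagrangian is L = sqrt(16 + z'^2).
L depends on z' only, not on z or θ, so ∂L/∂z = 0 and
    ∂L/∂z' = z' / sqrt(16 + z'^2).
The Euler-Lagrange equation gives
    d/dθ( z' / sqrt(16 + z'^2) ) = 0,
so z' is constant. Integrating once:
    z(θ) = a θ + b,
a helix on the cylinder (a straight line when the cylinder is unrolled). The constants a, b are determined by the endpoint conditions.
With endpoint conditions z(0) = 0 and z(π/4) = 7: from z(0) = b we get b = 0, and a·π/4 + 0 = 7 gives a = 28/π, so
    z(θ) = (28/π) θ.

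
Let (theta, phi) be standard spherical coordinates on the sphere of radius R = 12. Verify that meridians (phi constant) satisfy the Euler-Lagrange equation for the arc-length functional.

On the sphere of radius R = 12 with spherical coordinates (θ, φ), the induced metric is
    ds^2 = 144(dθ^2 + sin^2(θ) dφ^2).
Using θ as the parameter, the arc-length functional becomes
    J[φ] = ∫ 12 sqrt(1 + sin^2(θ) (dφ/dθ)^2) dθ.
So L = 12 sqrt(1 + sin^2(θ) φ'^2). Compute
    ∂L/∂φ = 0  (L has no explicit φ dependence),
    ∂L/∂φ' = 12 sin^2(θ) φ' / sqrt(1 + sin^2(θ) φ'^2).
For the candidate φ(θ) = c (constant), φ' = 0, so ∂L/∂φ' evaluated along the candidate vanishes, and ∂L/∂φ is identically zero. Hence
    d/dθ(∂L/∂φ') − ∂L/∂φ = 0
is satisfied. Therefore meridians φ = const are extremals of arc length — they are geodesics on the sphere.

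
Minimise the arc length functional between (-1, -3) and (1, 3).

Arc-length functional: J[y] = ∫ sqrt(1 + (y')^2) dx.
Lagrangian L = sqrt(1 + (y')^2) has no explicit y dependence, so ∂L/∂y = 0 and the Euler-Lagrange equation gives
    d/dx( y' / sqrt(1 + (y')^2) ) = 0  ⇒  y' / sqrt(1 + (y')^2) = const.
Hence y' is constant, so y(x) is affine.
Fitting the endpoints (-1, -3) and (1, 3):
    slope m = (3 − (-3)) / (1 − (-1)) = 3,
    intercept c = (-3) − m·(-1) = 0.
Extremal: y(x) = 3 x.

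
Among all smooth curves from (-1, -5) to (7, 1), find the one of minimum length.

Arc-length functional: J[y] = ∫ sqrt(1 + (y')^2) dx.
Lagrangian L = sqrt(1 + (y')^2) has no explicit y dependence, so ∂L/∂y = 0 and the Euler-Lagrange equation gives
    d/dx( y' / sqrt(1 + (y')^2) ) = 0  ⇒  y' / sqrt(1 + (y')^2) = const.
Hence y' is constant, so y(x) is affine.
Fitting the endpoints (-1, -5) and (7, 1):
    slope m = (1 − (-5)) / (7 − (-1)) = 3/4,
    intercept c = (-5) − m·(-1) = -17/4.
Extremal: y(x) = (3/4) x - 17/4.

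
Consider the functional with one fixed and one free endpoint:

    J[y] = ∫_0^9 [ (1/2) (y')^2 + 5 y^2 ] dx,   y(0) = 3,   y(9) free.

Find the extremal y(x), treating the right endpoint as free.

The Lagrangian L = (1/2) (y')^2 + 5 y^2 gives
    ∂L/∂y = 10 y,   ∂L/∂y' = y'.
Euler-Lagrange: y'' − 10 y = 0.
With k = sqrt(10), the general solution is
    y(x) = A cosh(sqrt(10) x) + B sinh(sqrt(10) x).
Fixed left endpoint y(0) = 3 ⇒ A = 3.
The right endpoint x = 9 is free, so the natural (transversality) condition is ∂L/∂y' |_{x=9} = 0, i.e. y'(9) = 0.
Compute y'(x) = A k sinh(k x) + B k cosh(k x), so
    y'(9) = A k sinh(k·9) + B k cosh(k·9) = 0
    ⇒ B = −A tanh(k·9) = − 3 tanh(sqrt(10)·9).
Therefore the extremal is
    y(x) = 3 cosh(sqrt(10) x) − 3 tanh(sqrt(10)·9) sinh(sqrt(10) x).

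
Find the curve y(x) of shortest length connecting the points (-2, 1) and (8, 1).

Arc-length functional: J[y] = ∫ sqrt(1 + (y')^2) dx.
Lagrangian L = sqrt(1 + (y')^2) has no explicit y dependence, so ∂L/∂y = 0 and the Euler-Lagrange equation gives
    d/dx( y' / sqrt(1 + (y')^2) ) = 0  ⇒  y' / sqrt(1 + (y')^2) = const.
Hence y' is constant, so y(x) is affine.
Fitting the endpoints (-2, 1) and (8, 1):
    slope m = (1 − 1) / (8 − (-2)) = 0,
    intercept c = 1 − m·(-2) = 1.
Extremal: y(x) = 1.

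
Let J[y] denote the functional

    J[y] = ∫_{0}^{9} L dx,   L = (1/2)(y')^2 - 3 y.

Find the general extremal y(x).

The Lagrangian is L = (1/2)(y')^2 - 3 y.
∂L/∂y = -3.
∂L/∂y' = y'.
The Euler-Lagrange equation d/dx(∂L/∂y') − ∂L/∂y = 0 becomes:
    y'' + 3 = 0
General solution: y(x) = -(3/2) x^2 + A x + B, where A and B are arbitrary constants fixed by the endpoint conditions.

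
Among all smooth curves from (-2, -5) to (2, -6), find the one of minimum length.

Arc-length functional: J[y] = ∫ sqrt(1 + (y')^2) dx.
Lagrangian L = sqrt(1 + (y')^2) has no explicit y dependence, so ∂L/∂y = 0 and the Euler-Lagrange equation gives
    d/dx( y' / sqrt(1 + (y')^2) ) = 0  ⇒  y' / sqrt(1 + (y')^2) = const.
Hence y' is constant, so y(x) is affine.
Fitting the endpoints (-2, -5) and (2, -6):
    slope m = ((-6) − (-5)) / (2 − (-2)) = -1/4,
    intercept c = (-5) − m·(-2) = -11/2.
Extremal: y(x) = (-1/4) x - 11/2.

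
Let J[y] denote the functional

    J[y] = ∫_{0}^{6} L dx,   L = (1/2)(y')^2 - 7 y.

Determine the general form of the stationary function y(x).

The Lagrangian is L = (1/2)(y')^2 - 7 y.
∂L/∂y = -7.
∂L/∂y' = y'.
The Euler-Lagrange equation d/dx(∂L/∂y') − ∂L/∂y = 0 becomes:
    y'' + 7 = 0
General solution: y(x) = -(7/2) x^2 + A x + B, where A and B are arbitrary constants fixed by the endpoint conditions.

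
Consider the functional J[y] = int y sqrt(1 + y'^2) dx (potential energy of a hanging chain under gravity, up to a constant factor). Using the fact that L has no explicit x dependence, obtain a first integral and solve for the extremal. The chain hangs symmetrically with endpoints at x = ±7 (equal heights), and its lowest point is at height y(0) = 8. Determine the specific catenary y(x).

The Lagrangian L(y, y') = y sqrt(1 + y'^2) has no explicit x dependence, so the Beltrami identity applies:
    L − y' ∂L/∂y' = C.
Compute ∂L/∂y' = y · y' / sqrt(1 + y'^2). Then
    L − y' ∂L/∂y'
    = y sqrt(1 + y'^2) − y · y'^2 / sqrt(1 + y'^2)
    = y (1 + y'^2 − y'^2) / sqrt(1 + y'^2)
    = y / sqrt(1 + y'^2) = C.
Squaring gives y^2 = C^2 (1 + y'^2), i.e.
    y'^2 = y^2 / C^2 − 1.
Separating variables,
    dy / sqrt(y^2 − C^2) = dx / C,
and integrating gives arccosh(y / C) = (x − a)/C, so
    y(x) = C cosh((x − a)/C),
the catenary. The constants C and a are fixed by the two endpoint conditions (and, for the hanging-chain problem, the length constraint selects C).
Now fit the given data. The endpoints x = ±7 are symmetric at equal height, so the catenary is even about its minimum: a = 0 and y(x) = C cosh(x/C). The lowest point is y(0) = C cosh(0) = C, and we are told y(0) = 8, so C = 8. Therefore
    y(x) = 8 cosh(x/8),
and at the endpoints
    y(±7) = 8 cosh(7/8).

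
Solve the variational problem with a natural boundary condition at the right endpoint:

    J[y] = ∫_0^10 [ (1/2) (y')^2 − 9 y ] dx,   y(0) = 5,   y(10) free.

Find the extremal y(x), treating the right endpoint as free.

The Lagrangian L = (1/2) (y')^2 − 9 y gives
    ∂L/∂y = −9,   ∂L/∂y' = y'.
Euler-Lagrange: d/dx(y') − (−9) = 0, i.e. y'' + 9 = 0, so
    y(x) = −(9/2) x^2 + C1 x + C2.
Fixed left endpoint y(0) = 5 ⇒ C2 = 5.
The right endpoint x = 10 is free, so the natural (transversality) condition is ∂L/∂y' |_{x=10} = 0, i.e. y'(10) = 0.
Compute y'(x) = −9 x + C1, so y'(10) = −90 + C1 = 0 ⇒ C1 = 90.
Therefore the extremal is
    y(x) = −(9/2) x^2 + 90 x + 5.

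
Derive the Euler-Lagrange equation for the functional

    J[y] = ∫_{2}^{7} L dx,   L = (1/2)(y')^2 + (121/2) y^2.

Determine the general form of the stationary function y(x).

The Lagrangian is L = (1/2)(y')^2 + (121/2) y^2.
∂L/∂y = 121y.
∂L/∂y' = y'.
The Euler-Lagrange equation d/dx(∂L/∂y') − ∂L/∂y = 0 becomes:
    y'' - 121 y = 0
General solution: y(x) = A e^(11x) + B e^(-11x), where A and B are arbitrary constants fixed by the endpoint conditions.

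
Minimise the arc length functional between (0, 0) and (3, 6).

Arc-length functional: J[y] = ∫ sqrt(1 + (y')^2) dx.
Lagrangian L = sqrt(1 + (y')^2) has no explicit y dependence, so ∂L/∂y = 0 and the Euler-Lagrange equation gives
    d/dx( y' / sqrt(1 + (y')^2) ) = 0  ⇒  y' / sqrt(1 + (y')^2) = const.
Hence y' is constant, so y(x) is affine.
Fitting the endpoints (0, 0) and (3, 6):
    slope m = (6 − 0) / (3 − 0) = 2,
    intercept c = 0 − m·0 = 0.
Extremal: y(x) = 2 x.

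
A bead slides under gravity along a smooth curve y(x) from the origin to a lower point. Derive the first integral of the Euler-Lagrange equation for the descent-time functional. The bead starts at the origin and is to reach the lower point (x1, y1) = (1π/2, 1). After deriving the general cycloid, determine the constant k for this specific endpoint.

The Lagrangian L = sqrt((1 + y'^2) / y) has no explicit x dependence, so the Beltrami identity applies:
    L − y' ∂L/∂y' = C.
Compute ∂L/∂y' = y' / sqrt(y (1 + y'^2)).
Substitute:
    sqrt((1 + y'^2)/y) − y'·y' / sqrt(y (1 + y'^2))
    = (1 + y'^2) / sqrt(y (1 + y'^2)) − y'^2 / sqrt(y (1 + y'^2))
    = 1 / sqrt(y (1 + y'^2)) = C.
Squaring and rearranging gives the first integral
    y (1 + y'^2) = 1/C^2 =: k   (constant).
Solving this first-order ODE by the substitution
    y = (k/2)(1 − cos θ)
yields the cycloid parameterisation
    x(θ) = (k/2)(θ − sin θ),   y(θ) = (k/2)(1 − cos θ).
The constant k is fixed by the endpoint condition.
Now fit the given lower endpoint (x1, y1) = (1π/2, 1). At the bottom of the first arch (θ = π), the parametric equations give
    y(π) = (k/2)(1 − cos π) = k,
    x(π) = (k/2)(π − sin π) = kπ/2.
Matching y(π) = 1 gives k = 1, consistent with x(π) = 1π/2. Therefore the specific cycloid is
    x(θ) = (1/2)(θ − sin θ),   y(θ) = (1/2)(1 − cos θ).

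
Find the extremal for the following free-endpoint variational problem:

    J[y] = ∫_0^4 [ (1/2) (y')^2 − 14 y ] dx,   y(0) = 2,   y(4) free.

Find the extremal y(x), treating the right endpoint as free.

The Lagrangian L = (1/2) (y')^2 − 14 y gives
    ∂L/∂y = −14,   ∂L/∂y' = y'.
Euler-Lagrange: d/dx(y') − (−14) = 0, i.e. y'' + 14 = 0, so
    y(x) = −(14/2) x^2 + C1 x + C2.
Fixed left endpoint y(0) = 2 ⇒ C2 = 2.
The right endpoint x = 4 is free, so the natural (transversality) condition is ∂L/∂y' |_{x=4} = 0, i.e. y'(4) = 0.
Compute y'(x) = −14 x + C1, so y'(4) = −56 + C1 = 0 ⇒ C1 = 56.
Therefore the extremal is
    y(x) = −7 x^2 + 56 x + 2.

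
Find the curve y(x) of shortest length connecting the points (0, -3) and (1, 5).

Arc-length functional: J[y] = ∫ sqrt(1 + (y')^2) dx.
Lagrangian L = sqrt(1 + (y')^2) has no explicit y dependence, so ∂L/∂y = 0 and the Euler-Lagrange equation gives
    d/dx( y' / sqrt(1 + (y')^2) ) = 0  ⇒  y' / sqrt(1 + (y')^2) = const.
Hence y' is constant, so y(x) is affine.
Fitting the endpoints (0, -3) and (1, 5):
    slope m = (5 − (-3)) / (1 − 0) = 8,
    intercept c = (-3) − m·0 = -3.
Extremal: y(x) = 8 x - 3.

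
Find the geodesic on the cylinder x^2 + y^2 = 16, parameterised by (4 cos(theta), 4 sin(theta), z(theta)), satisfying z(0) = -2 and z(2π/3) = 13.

Parameterise the cylinder of radius R = 4 as
    r(θ) = (4 cos θ, 4 sin θ, z(θ)).
The arc-length element is
    ds = sqrt(16 + (dz/dθ)^2) dθ,
so the Lagrangian is L = sqrt(16 + z'^2).
L depends on z' only, not on z or θ, so ∂L/∂z = 0 and
    ∂L/∂z' = z' / sqrt(16 + z'^2).
The Euler-Lagrange equation gives
    d/dθ( z' / sqrt(16 + z'^2) ) = 0,
so z' is constant. Integrating once:
    z(θ) = a θ + b,
a helix on the cylinder (a straight line when the cylinder is unrolled). The constants a, b are determined by the endpoint conditions.
With endpoint conditions z(0) = -2 and z(2π/3) = 13: from z(0) = b we get b = -2, and a·2π/3 + -2 = 13 gives a = 45/(2π), so
    z(θ) = (45/(2π)) θ − 2.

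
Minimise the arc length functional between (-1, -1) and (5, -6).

Arc-length functional: J[y] = ∫ sqrt(1 + (y')^2) dx.
Lagrangian L = sqrt(1 + (y')^2) has no explicit y dependence, so ∂L/∂y = 0 and the Euler-Lagrange equation gives
    d/dx( y' / sqrt(1 + (y')^2) ) = 0  ⇒  y' / sqrt(1 + (y')^2) = const.
Hence y' is constant, so y(x) is affine.
Fitting the endpoints (-1, -1) and (5, -6):
    slope m = ((-6) − (-1)) / (5 − (-1)) = -5/6,
    intercept c = (-1) − m·(-1) = -11/6.
Extremal: y(x) = (-5/6) x - 11/6.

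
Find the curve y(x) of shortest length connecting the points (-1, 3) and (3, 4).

Arc-length functional: J[y] = ∫ sqrt(1 + (y')^2) dx.
Lagrangian L = sqrt(1 + (y')^2) has no explicit y dependence, so ∂L/∂y = 0 and the Euler-Lagrange equation gives
    d/dx( y' / sqrt(1 + (y')^2) ) = 0  ⇒  y' / sqrt(1 + (y')^2) = const.
Hence y' is constant, so y(x) is affine.
Fitting the endpoints (-1, 3) and (3, 4):
    slope m = (4 − 3) / (3 − (-1)) = 1/4,
    intercept c = 3 − m·(-1) = 13/4.
Extremal: y(x) = (1/4) x + 13/4.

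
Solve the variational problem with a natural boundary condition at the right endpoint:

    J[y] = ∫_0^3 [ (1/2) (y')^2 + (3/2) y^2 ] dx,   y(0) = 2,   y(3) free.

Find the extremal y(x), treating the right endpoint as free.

The Lagrangian L = (1/2) (y')^2 + (3/2) y^2 gives
    ∂L/∂y = 3 y,   ∂L/∂y' = y'.
Euler-Lagrange: y'' − 3 y = 0.
With k = sqrt(3), the general solution is
    y(x) = A cosh(sqrt(3) x) + B sinh(sqrt(3) x).
Fixed left endpoint y(0) = 2 ⇒ A = 2.
The right endpoint x = 3 is free, so the natural (transversality) condition is ∂L/∂y' |_{x=3} = 0, i.e. y'(3) = 0.
Compute y'(x) = A k sinh(k x) + B k cosh(k x), so
    y'(3) = A k sinh(k·3) + B k cosh(k·3) = 0
    ⇒ B = −A tanh(k·3) = − 2 tanh(sqrt(3)·3).
Therefore the extremal is
    y(x) = 2 cosh(sqrt(3) x) − 2 tanh(sqrt(3)·3) sinh(sqrt(3) x).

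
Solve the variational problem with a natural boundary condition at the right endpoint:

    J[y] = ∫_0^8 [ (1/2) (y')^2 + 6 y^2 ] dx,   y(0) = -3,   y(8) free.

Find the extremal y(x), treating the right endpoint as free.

The Lagrangian L = (1/2) (y')^2 + 6 y^2 gives
    ∂L/∂y = 12 y,   ∂L/∂y' = y'.
Euler-Lagrange: y'' − 12 y = 0.
With k = sqrt(12), the general solution is
    y(x) = A cosh(sqrt(12) x) + B sinh(sqrt(12) x).
Fixed left endpoint y(0) = -3 ⇒ A = -3.
The right endpoint x = 8 is free, so the natural (transversality) condition is ∂L/∂y' |_{x=8} = 0, i.e. y'(8) = 0.
Compute y'(x) = A k sinh(k x) + B k cosh(k x), so
    y'(8) = A k sinh(k·8) + B k cosh(k·8) = 0
    ⇒ B = −A tanh(k·8) = 3 tanh(sqrt(12)·8).
Therefore the extremal is
    y(x) = −3 cosh(sqrt(12) x) + 3 tanh(sqrt(12)·8) sinh(sqrt(12) x).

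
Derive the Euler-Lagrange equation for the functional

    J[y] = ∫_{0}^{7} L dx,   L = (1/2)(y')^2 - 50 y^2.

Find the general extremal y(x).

The Lagrangian is L = (1/2)(y')^2 - 50 y^2.
∂L/∂y = -100y.
∂L/∂y' = y'.
The Euler-Lagrange equation d/dx(∂L/∂y') − ∂L/∂y = 0 becomes:
    y'' + 100 y = 0
General solution: y(x) = A sin(10x) + B cos(10x), where A and B are arbitrary constants fixed by the endpoint conditions.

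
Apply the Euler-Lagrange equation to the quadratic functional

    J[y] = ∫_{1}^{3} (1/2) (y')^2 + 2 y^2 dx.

The Lagrangian is L = (1/2) (y')^2 + 2 y^2.
Compute ∂L/∂y = 4y, ∂L/∂y' = y'.
The Euler-Lagrange equation d/dx(∂L/∂y') − ∂L/∂y = 0 reduces to
    y'' − 4 y = 0.
Its general solution is
    y(x) = A e^(2x) + B e^(−2x),
with A, B fixed by the endpoint conditions.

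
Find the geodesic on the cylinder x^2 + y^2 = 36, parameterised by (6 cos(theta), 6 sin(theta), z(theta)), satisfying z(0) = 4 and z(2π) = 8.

Parameterise the cylinder of radius R = 6 as
    r(θ) = (6 cos θ, 6 sin θ, z(θ)).
The arc-length element is
    ds = sqrt(36 + (dz/dθ)^2) dθ,
so the Lagrangian is L = sqrt(36 + z'^2).
L depends on z' only, not on z or θ, so ∂L/∂z = 0 and
    ∂L/∂z' = z' / sqrt(36 + z'^2).
The Euler-Lagrange equation gives
    d/dθ( z' / sqrt(36 + z'^2) ) = 0,
so z' is constant. Integrating once:
    z(θ) = a θ + b,
a helix on the cylinder (a straight line when the cylinder is unrolled). The constants a, b are determined by the endpoint conditions.
With endpoint conditions z(0) = 4 and z(2π) = 8: from z(0) = b we get b = 4, and a·2π + 4 = 8 gives a = 2/π, so
    z(θ) = (2/π) θ + 4.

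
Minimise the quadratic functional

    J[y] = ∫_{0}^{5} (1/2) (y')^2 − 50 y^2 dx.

The Lagrangian is L = (1/2) (y')^2 − 50 y^2.
Compute ∂L/∂y = -100y, ∂L/∂y' = y'.
The Euler-Lagrange equation d/dx(∂L/∂y') − ∂L/∂y = 0 reduces to
    y'' + 100 y = 0.
Its general solution is
    y(x) = A sin(10x) + B cos(10x),
with A, B fixed by the endpoint conditions.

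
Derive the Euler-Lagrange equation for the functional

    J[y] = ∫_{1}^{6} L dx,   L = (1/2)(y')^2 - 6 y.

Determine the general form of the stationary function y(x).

The Lagrangian is L = (1/2)(y')^2 - 6 y.
∂L/∂y = -6.
∂L/∂y' = y'.
The Euler-Lagrange equation d/dx(∂L/∂y') − ∂L/∂y = 0 becomes:
    y'' + 6 = 0
General solution: y(x) = -3 x^2 + A x + B, where A and B are arbitrary constants fixed by the endpoint conditions.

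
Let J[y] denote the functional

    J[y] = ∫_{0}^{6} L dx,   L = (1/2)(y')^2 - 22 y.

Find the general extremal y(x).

The Lagrangian is L = (1/2)(y')^2 - 22 y.
∂L/∂y = -22.
∂L/∂y' = y'.
The Euler-Lagrange equation d/dx(∂L/∂y') − ∂L/∂y = 0 becomes:
    y'' + 22 = 0
General solution: y(x) = -11 x^2 + A x + B, where A and B are arbitrary constants fixed by the endpoint conditions.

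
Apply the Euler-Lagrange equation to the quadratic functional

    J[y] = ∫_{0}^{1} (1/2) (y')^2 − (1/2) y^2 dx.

The Lagrangian is L = (1/2) (y')^2 − (1/2) y^2.
Compute ∂L/∂y = -y, ∂L/∂y' = y'.
The Euler-Lagrange equation d/dx(∂L/∂y') − ∂L/∂y = 0 reduces to
    y'' + y = 0.
Its general solution is
    y(x) = A sin(x) + B cos(x),
with A, B fixed by the endpoint conditions.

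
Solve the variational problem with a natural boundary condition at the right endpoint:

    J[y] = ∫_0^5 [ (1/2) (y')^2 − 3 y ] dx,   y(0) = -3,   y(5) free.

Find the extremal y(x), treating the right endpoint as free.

The Lagrangian L = (1/2) (y')^2 − 3 y gives
    ∂L/∂y = −3,   ∂L/∂y' = y'.
Euler-Lagrange: d/dx(y') − (−3) = 0, i.e. y'' + 3 = 0, so
    y(x) = −(3/2) x^2 + C1 x + C2.
Fixed left endpoint y(0) = -3 ⇒ C2 = -3.
The right endpoint x = 5 is free, so the natural (transversality) condition is ∂L/∂y' |_{x=5} = 0, i.e. y'(5) = 0.
Compute y'(x) = −3 x + C1, so y'(5) = −15 + C1 = 0 ⇒ C1 = 15.
Therefore the extremal is
    y(x) = −(3/2) x^2 + 15 x − 3.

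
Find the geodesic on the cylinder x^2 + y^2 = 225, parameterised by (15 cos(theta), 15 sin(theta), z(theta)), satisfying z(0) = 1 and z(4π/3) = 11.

Parameterise the cylinder of radius R = 15 as
    r(θ) = (15 cos θ, 15 sin θ, z(θ)).
The arc-length element is
    ds = sqrt(225 + (dz/dθ)^2) dθ,
so the Lagrangian is L = sqrt(225 + z'^2).
L depends on z' only, not on z or θ, so ∂L/∂z = 0 and
    ∂L/∂z' = z' / sqrt(225 + z'^2).
The Euler-Lagrange equation gives
    d/dθ( z' / sqrt(225 + z'^2) ) = 0,
so z' is constant. Integrating once:
    z(θ) = a θ + b,
a helix on the cylinder (a straight line when the cylinder is unrolled). The constants a, b are determined by the endpoint conditions.
With endpoint conditions z(0) = 1 and z(4π/3) = 11: from z(0) = b we get b = 1, and a·4π/3 + 1 = 11 gives a = 15/(2π), so
    z(θ) = (15/(2π)) θ + 1.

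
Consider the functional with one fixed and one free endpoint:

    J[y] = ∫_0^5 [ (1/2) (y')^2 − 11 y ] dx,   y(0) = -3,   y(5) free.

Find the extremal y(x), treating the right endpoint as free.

The Lagrangian L = (1/2) (y')^2 − 11 y gives
    ∂L/∂y = −11,   ∂L/∂y' = y'.
Euler-Lagrange: d/dx(y') − (−11) = 0, i.e. y'' + 11 = 0, so
    y(x) = −(11/2) x^2 + C1 x + C2.
Fixed left endpoint y(0) = -3 ⇒ C2 = -3.
The right endpoint x = 5 is free, so the natural (transversality) condition is ∂L/∂y' |_{x=5} = 0, i.e. y'(5) = 0.
Compute y'(x) = −11 x + C1, so y'(5) = −55 + C1 = 0 ⇒ C1 = 55.
Therefore the extremal is
    y(x) = −(11/2) x^2 + 55 x − 3.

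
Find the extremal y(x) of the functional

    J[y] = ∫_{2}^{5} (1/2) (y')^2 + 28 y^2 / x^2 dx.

The Lagrangian is L = (1/2) (y')^2 + 28 y^2 / x^2.
Compute ∂L/∂y = 56y/x^2, ∂L/∂y' = y'.
The Euler-Lagrange equation d/dx(∂L/∂y') − ∂L/∂y = 0 reduces to
    y'' − 56/x^2 · y = 0  (x > 0).
Its general solution is
    y(x) = A x^8 + B x^(-7),
with A, B fixed by the endpoint conditions.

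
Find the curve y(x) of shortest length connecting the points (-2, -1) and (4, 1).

Arc-length functional: J[y] = ∫ sqrt(1 + (y')^2) dx.
Lagrangian L = sqrt(1 + (y')^2) has no explicit y dependence, so ∂L/∂y = 0 and the Euler-Lagrange equation gives
    d/dx( y' / sqrt(1 + (y')^2) ) = 0  ⇒  y' / sqrt(1 + (y')^2) = const.
Hence y' is constant, so y(x) is affine.
Fitting the endpoints (-2, -1) and (4, 1):
    slope m = (1 − (-1)) / (4 − (-2)) = 1/3,
    intercept c = (-1) − m·(-2) = -1/3.
Extremal: y(x) = (1/3) x - 1/3.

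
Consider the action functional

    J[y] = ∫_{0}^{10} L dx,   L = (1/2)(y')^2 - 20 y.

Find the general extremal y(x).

The Lagrangian is L = (1/2)(y')^2 - 20 y.
∂L/∂y = -20.
∂L/∂y' = y'.
The Euler-Lagrange equation d/dx(∂L/∂y') − ∂L/∂y = 0 becomes:
    y'' + 20 = 0
General solution: y(x) = -10 x^2 + A x + B, where A and B are arbitrary constants fixed by the endpoint conditions.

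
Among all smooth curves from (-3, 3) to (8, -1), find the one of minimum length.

Arc-length functional: J[y] = ∫ sqrt(1 + (y')^2) dx.
Lagrangian L = sqrt(1 + (y')^2) has no explicit y dependence, so ∂L/∂y = 0 and the Euler-Lagrange equation gives
    d/dx( y' / sqrt(1 + (y')^2) ) = 0  ⇒  y' / sqrt(1 + (y')^2) = const.
Hence y' is constant, so y(x) is affine.
Fitting the endpoints (-3, 3) and (8, -1):
    slope m = ((-1) − 3) / (8 − (-3)) = -4/11,
    intercept c = 3 − m·(-3) = 21/11.
Extremal: y(x) = (-4/11) x + 21/11.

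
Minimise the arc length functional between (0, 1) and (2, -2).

Arc-length functional: J[y] = ∫ sqrt(1 + (y')^2) dx.
Lagrangian L = sqrt(1 + (y')^2) has no explicit y dependence, so ∂L/∂y = 0 and the Euler-Lagrange equation gives
    d/dx( y' / sqrt(1 + (y')^2) ) = 0  ⇒  y' / sqrt(1 + (y')^2) = const.
Hence y' is constant, so y(x) is affine.
Fitting the endpoints (0, 1) and (2, -2):
    slope m = ((-2) − 1) / (2 − 0) = -3/2,
    intercept c = 1 − m·0 = 1.
Extremal: y(x) = (-3/2) x + 1.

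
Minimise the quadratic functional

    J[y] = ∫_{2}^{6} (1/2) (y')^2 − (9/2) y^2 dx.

The Lagrangian is L = (1/2) (y')^2 − (9/2) y^2.
Compute ∂L/∂y = -9y, ∂L/∂y' = y'.
The Euler-Lagrange equation d/dx(∂L/∂y') − ∂L/∂y = 0 reduces to
    y'' + 9 y = 0.
Its general solution is
    y(x) = A sin(3x) + B cos(3x),
with A, B fixed by the endpoint conditions.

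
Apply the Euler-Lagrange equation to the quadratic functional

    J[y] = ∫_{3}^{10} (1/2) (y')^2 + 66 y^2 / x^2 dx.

The Lagrangian is L = (1/2) (y')^2 + 66 y^2 / x^2.
Compute ∂L/∂y = 132y/x^2, ∂L/∂y' = y'.
The Euler-Lagrange equation d/dx(∂L/∂y') − ∂L/∂y = 0 reduces to
    y'' − 132/x^2 · y = 0  (x > 0).
Its general solution is
    y(x) = A x^12 + B x^(-11),
with A, B fixed by the endpoint conditions.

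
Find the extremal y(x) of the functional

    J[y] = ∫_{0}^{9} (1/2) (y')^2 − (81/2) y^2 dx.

The Lagrangian is L = (1/2) (y')^2 − (81/2) y^2.
Compute ∂L/∂y = -81y, ∂L/∂y' = y'.
The Euler-Lagrange equation d/dx(∂L/∂y') − ∂L/∂y = 0 reduces to
    y'' + 81 y = 0.
Its general solution is
    y(x) = A sin(9x) + B cos(9x),
with A, B fixed by the endpoint conditions.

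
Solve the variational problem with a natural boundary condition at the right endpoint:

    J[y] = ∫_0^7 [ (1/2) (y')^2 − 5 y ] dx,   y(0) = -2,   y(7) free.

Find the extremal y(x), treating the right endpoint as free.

The Lagrangian L = (1/2) (y')^2 − 5 y gives
    ∂L/∂y = −5,   ∂L/∂y' = y'.
Euler-Lagrange: d/dx(y') − (−5) = 0, i.e. y'' + 5 = 0, so
    y(x) = −(5/2) x^2 + C1 x + C2.
Fixed left endpoint y(0) = -2 ⇒ C2 = -2.
The right endpoint x = 7 is free, so the natural (transversality) condition is ∂L/∂y' |_{x=7} = 0, i.e. y'(7) = 0.
Compute y'(x) = −5 x + C1, so y'(7) = −35 + C1 = 0 ⇒ C1 = 35.
Therefore the extremal is
    y(x) = −(5/2) x^2 + 35 x − 2.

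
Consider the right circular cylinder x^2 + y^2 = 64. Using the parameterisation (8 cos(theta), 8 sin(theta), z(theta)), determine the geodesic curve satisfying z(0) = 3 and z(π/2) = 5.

Parameterise the cylinder of radius R = 8 as
    r(θ) = (8 cos θ, 8 sin θ, z(θ)).
The arc-length element is
    ds = sqrt(64 + (dz/dθ)^2) dθ,
so the Lagrangian is L = sqrt(64 + z'^2).
L depends on z' only, not on z or θ, so ∂L/∂z = 0 and
    ∂L/∂z' = z' / sqrt(64 + z'^2).
The Euler-Lagrange equation gives
    d/dθ( z' / sqrt(64 + z'^2) ) = 0,
so z' is constant. Integrating once:
    z(θ) = a θ + b,
a helix on the cylinder (a straight line when the cylinder is unrolled). The constants a, b are determined by the endpoint conditions.
With endpoint conditions z(0) = 3 and z(π/2) = 5: from z(0) = b we get b = 3, and a·π/2 + 3 = 5 gives a = 4/π, so
    z(θ) = (4/π) θ + 3.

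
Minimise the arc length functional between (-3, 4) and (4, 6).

Arc-length functional: J[y] = ∫ sqrt(1 + (y')^2) dx.
Lagrangian L = sqrt(1 + (y')^2) has no explicit y dependence, so ∂L/∂y = 0 and the Euler-Lagrange equation gives
    d/dx( y' / sqrt(1 + (y')^2) ) = 0  ⇒  y' / sqrt(1 + (y')^2) = const.
Hence y' is constant, so y(x) is affine.
Fitting the endpoints (-3, 4) and (4, 6):
    slope m = (6 − 4) / (4 − (-3)) = 2/7,
    intercept c = 4 − m·(-3) = 34/7.
Extremal: y(x) = (2/7) x + 34/7.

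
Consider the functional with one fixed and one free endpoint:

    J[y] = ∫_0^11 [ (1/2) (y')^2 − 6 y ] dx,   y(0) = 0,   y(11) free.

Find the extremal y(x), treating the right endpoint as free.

The Lagrangian L = (1/2) (y')^2 − 6 y gives
    ∂L/∂y = −6,   ∂L/∂y' = y'.
Euler-Lagrange: d/dx(y') − (−6) = 0, i.e. y'' + 6 = 0, so
    y(x) = −(6/2) x^2 + C1 x + C2.
Fixed left endpoint y(0) = 0 ⇒ C2 = 0.
The right endpoint x = 11 is free, so the natural (transversality) condition is ∂L/∂y' |_{x=11} = 0, i.e. y'(11) = 0.
Compute y'(x) = −6 x + C1, so y'(11) = −66 + C1 = 0 ⇒ C1 = 66.
Therefore the extremal is
    y(x) = −3 x^2 + 66 x.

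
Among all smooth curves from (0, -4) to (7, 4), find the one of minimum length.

Arc-length functional: J[y] = ∫ sqrt(1 + (y')^2) dx.
Lagrangian L = sqrt(1 + (y')^2) has no explicit y dependence, so ∂L/∂y = 0 and the Euler-Lagrange equation gives
    d/dx( y' / sqrt(1 + (y')^2) ) = 0  ⇒  y' / sqrt(1 + (y')^2) = const.
Hence y' is constant, so y(x) is affine.
Fitting the endpoints (0, -4) and (7, 4):
    slope m = (4 − (-4)) / (7 − 0) = 8/7,
    intercept c = (-4) − m·0 = -4.
Extremal: y(x) = (8/7) x - 4.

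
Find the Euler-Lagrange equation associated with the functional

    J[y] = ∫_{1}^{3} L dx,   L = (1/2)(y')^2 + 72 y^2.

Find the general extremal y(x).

The Lagrangian is L = (1/2)(y')^2 + 72 y^2.
∂L/∂y = 144y.
∂L/∂y' = y'.
The Euler-Lagrange equation d/dx(∂L/∂y') − ∂L/∂y = 0 becomes:
    y'' - 144 y = 0
General solution: y(x) = A e^(12x) + B e^(-12x), where A and B are arbitrary constants fixed by the endpoint conditions.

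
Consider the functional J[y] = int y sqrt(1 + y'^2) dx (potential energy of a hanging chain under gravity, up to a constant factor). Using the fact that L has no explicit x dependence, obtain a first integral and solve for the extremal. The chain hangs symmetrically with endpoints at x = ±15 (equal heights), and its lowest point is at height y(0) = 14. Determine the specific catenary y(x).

The Lagrangian L(y, y') = y sqrt(1 + y'^2) has no explicit x dependence, so the Beltrami identity applies:
    L − y' ∂L/∂y' = C.
Compute ∂L/∂y' = y · y' / sqrt(1 + y'^2). Then
    L − y' ∂L/∂y'
    = y sqrt(1 + y'^2) − y · y'^2 / sqrt(1 + y'^2)
    = y (1 + y'^2 − y'^2) / sqrt(1 + y'^2)
    = y / sqrt(1 + y'^2) = C.
Squaring gives y^2 = C^2 (1 + y'^2), i.e.
    y'^2 = y^2 / C^2 − 1.
Separating variables,
    dy / sqrt(y^2 − C^2) = dx / C,
and integrating gives arccosh(y / C) = (x − a)/C, so
    y(x) = C cosh((x − a)/C),
the catenary. The constants C and a are fixed by the two endpoint conditions (and, for the hanging-chain problem, the length constraint selects C).
Now fit the given data. The endpoints x = ±15 are symmetric at equal height, so the catenary is even about its minimum: a = 0 and y(x) = C cosh(x/C). The lowest point is y(0) = C cosh(0) = C, and we are told y(0) = 14, so C = 14. Therefore
    y(x) = 14 cosh(x/14),
and at the endpoints
    y(±15) = 14 cosh(15/14).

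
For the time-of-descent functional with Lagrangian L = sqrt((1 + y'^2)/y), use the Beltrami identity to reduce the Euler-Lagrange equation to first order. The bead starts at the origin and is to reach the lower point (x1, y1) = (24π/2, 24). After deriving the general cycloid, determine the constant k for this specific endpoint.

The Lagrangian L = sqrt((1 + y'^2) / y) has no explicit x dependence, so the Beltrami identity applies:
    L − y' ∂L/∂y' = C.
Compute ∂L/∂y' = y' / sqrt(y (1 + y'^2)).
Substitute:
    sqrt((1 + y'^2)/y) − y'·y' / sqrt(y (1 + y'^2))
    = (1 + y'^2) / sqrt(y (1 + y'^2)) − y'^2 / sqrt(y (1 + y'^2))
    = 1 / sqrt(y (1 + y'^2)) = C.
Squaring and rearranging gives the first integral
    y (1 + y'^2) = 1/C^2 =: k   (constant).
Solving this first-order ODE by the substitution
    y = (k/2)(1 − cos θ)
yields the cycloid parameterisation
    x(θ) = (k/2)(θ − sin θ),   y(θ) = (k/2)(1 − cos θ).
The constant k is fixed by the endpoint condition.
Now fit the given lower endpoint (x1, y1) = (24π/2, 24). At the bottom of the first arch (θ = π), the parametric equations give
    y(π) = (k/2)(1 − cos π) = k,
    x(π) = (k/2)(π − sin π) = kπ/2.
Matching y(π) = 24 gives k = 24, consistent with x(π) = 24π/2. Therefore the specific cycloid is
    x(θ) = (24/2)(θ − sin θ),   y(θ) = (24/2)(1 − cos θ).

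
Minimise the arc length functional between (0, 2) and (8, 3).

Arc-length functional: J[y] = ∫ sqrt(1 + (y')^2) dx.
Lagrangian L = sqrt(1 + (y')^2) has no explicit y dependence, so ∂L/∂y = 0 and the Euler-Lagrange equation gives
    d/dx( y' / sqrt(1 + (y')^2) ) = 0  ⇒  y' / sqrt(1 + (y')^2) = const.
Hence y' is constant, so y(x) is affine.
Fitting the endpoints (0, 2) and (8, 3):
    slope m = (3 − 2) / (8 − 0) = 1/8,
    intercept c = 2 − m·0 = 2.
Extremal: y(x) = (1/8) x + 2.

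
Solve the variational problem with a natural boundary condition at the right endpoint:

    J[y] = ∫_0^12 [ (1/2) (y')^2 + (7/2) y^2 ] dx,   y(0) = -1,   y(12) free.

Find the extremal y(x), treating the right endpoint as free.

The Lagrangian L = (1/2) (y')^2 + (7/2) y^2 gives
    ∂L/∂y = 7 y,   ∂L/∂y' = y'.
Euler-Lagrange: y'' − 7 y = 0.
With k = sqrt(7), the general solution is
    y(x) = A cosh(sqrt(7) x) + B sinh(sqrt(7) x).
Fixed left endpoint y(0) = -1 ⇒ A = -1.
The right endpoint x = 12 is free, so the natural (transversality) condition is ∂L/∂y' |_{x=12} = 0, i.e. y'(12) = 0.
Compute y'(x) = A k sinh(k x) + B k cosh(k x), so
    y'(12) = A k sinh(k·12) + B k cosh(k·12) = 0
    ⇒ B = −A tanh(k·12) = tanh(sqrt(7)·12).
Therefore the extremal is
    y(x) = −cosh(sqrt(7) x) + tanh(sqrt(7)·12) sinh(sqrt(7) x).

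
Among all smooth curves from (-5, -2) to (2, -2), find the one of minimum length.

Arc-length functional: J[y] = ∫ sqrt(1 + (y')^2) dx.
Lagrangian L = sqrt(1 + (y')^2) has no explicit y dependence, so ∂L/∂y = 0 and the Euler-Lagrange equation gives
    d/dx( y' / sqrt(1 + (y')^2) ) = 0  ⇒  y' / sqrt(1 + (y')^2) = const.
Hence y' is constant, so y(x) is affine.
Fitting the endpoints (-5, -2) and (2, -2):
    slope m = ((-2) − (-2)) / (2 − (-5)) = 0,
    intercept c = (-2) − m·(-5) = -2.
Extremal: y(x) = -2.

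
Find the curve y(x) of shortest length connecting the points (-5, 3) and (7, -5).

Arc-length functional: J[y] = ∫ sqrt(1 + (y')^2) dx.
Lagrangian L = sqrt(1 + (y')^2) has no explicit y dependence, so ∂L/∂y = 0 and the Euler-Lagrange equation gives
    d/dx( y' / sqrt(1 + (y')^2) ) = 0  ⇒  y' / sqrt(1 + (y')^2) = const.
Hence y' is constant, so y(x) is affine.
Fitting the endpoints (-5, 3) and (7, -5):
    slope m = ((-5) − 3) / (7 − (-5)) = -2/3,
    intercept c = 3 − m·(-5) = -1/3.
Extremal: y(x) = (-2/3) x - 1/3.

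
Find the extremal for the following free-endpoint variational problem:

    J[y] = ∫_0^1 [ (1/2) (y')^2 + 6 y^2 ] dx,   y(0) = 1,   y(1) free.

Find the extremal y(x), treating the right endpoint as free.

The Lagrangian L = (1/2) (y')^2 + 6 y^2 gives
    ∂L/∂y = 12 y,   ∂L/∂y' = y'.
Euler-Lagrange: y'' − 12 y = 0.
With k = sqrt(12), the general solution is
    y(x) = A cosh(sqrt(12) x) + B sinh(sqrt(12) x).
Fixed left endpoint y(0) = 1 ⇒ A = 1.
The right endpoint x = 1 is free, so the natural (transversality) condition is ∂L/∂y' |_{x=1} = 0, i.e. y'(1) = 0.
Compute y'(x) = A k sinh(k x) + B k cosh(k x), so
    y'(1) = A k sinh(k·1) + B k cosh(k·1) = 0
    ⇒ B = −A tanh(k·1) = − tanh(sqrt(12)·1).
Therefore the extremal is
    y(x) = cosh(sqrt(12) x) − tanh(sqrt(12)·1) sinh(sqrt(12) x).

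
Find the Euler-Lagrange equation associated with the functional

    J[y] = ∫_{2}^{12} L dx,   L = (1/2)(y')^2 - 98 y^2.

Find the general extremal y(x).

The Lagrangian is L = (1/2)(y')^2 - 98 y^2.
∂L/∂y = -196y.
∂L/∂y' = y'.
The Euler-Lagrange equation d/dx(∂L/∂y') − ∂L/∂y = 0 becomes:
    y'' + 196 y = 0
General solution: y(x) = A sin(14x) + B cos(14x), where A and B are arbitrary constants fixed by the endpoint conditions.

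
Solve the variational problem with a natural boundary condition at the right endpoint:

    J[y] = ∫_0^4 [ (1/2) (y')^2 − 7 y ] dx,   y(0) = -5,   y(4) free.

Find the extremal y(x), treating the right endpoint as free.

The Lagrangian L = (1/2) (y')^2 − 7 y gives
    ∂L/∂y = −7,   ∂L/∂y' = y'.
Euler-Lagrange: d/dx(y') − (−7) = 0, i.e. y'' + 7 = 0, so
    y(x) = −(7/2) x^2 + C1 x + C2.
Fixed left endpoint y(0) = -5 ⇒ C2 = -5.
The right endpoint x = 4 is free, so the natural (transversality) condition is ∂L/∂y' |_{x=4} = 0, i.e. y'(4) = 0.
Compute y'(x) = −7 x + C1, so y'(4) = −28 + C1 = 0 ⇒ C1 = 28.
Therefore the extremal is
    y(x) = −(7/2) x^2 + 28 x − 5.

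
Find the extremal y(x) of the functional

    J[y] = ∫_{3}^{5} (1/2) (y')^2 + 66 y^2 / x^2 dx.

The Lagrangian is L = (1/2) (y')^2 + 66 y^2 / x^2.
Compute ∂L/∂y = 132y/x^2, ∂L/∂y' = y'.
The Euler-Lagrange equation d/dx(∂L/∂y') − ∂L/∂y = 0 reduces to
    y'' − 132/x^2 · y = 0  (x > 0).
Its general solution is
    y(x) = A x^12 + B x^(-11),
with A, B fixed by the endpoint conditions.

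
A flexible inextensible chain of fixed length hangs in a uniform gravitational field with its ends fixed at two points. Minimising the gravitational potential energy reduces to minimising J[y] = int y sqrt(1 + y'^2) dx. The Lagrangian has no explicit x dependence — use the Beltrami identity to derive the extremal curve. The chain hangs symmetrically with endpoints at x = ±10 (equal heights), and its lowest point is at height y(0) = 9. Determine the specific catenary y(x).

The Lagrangian L(y, y') = y sqrt(1 + y'^2) has no explicit x dependence, so the Beltrami identity applies:
    L − y' ∂L/∂y' = C.
Compute ∂L/∂y' = y · y' / sqrt(1 + y'^2). Then
    L − y' ∂L/∂y'
    = y sqrt(1 + y'^2) − y · y'^2 / sqrt(1 + y'^2)
    = y (1 + y'^2 − y'^2) / sqrt(1 + y'^2)
    = y / sqrt(1 + y'^2) = C.
Squaring gives y^2 = C^2 (1 + y'^2), i.e.
    y'^2 = y^2 / C^2 − 1.
Separating variables,
    dy / sqrt(y^2 − C^2) = dx / C,
and integrating gives arccosh(y / C) = (x − a)/C, so
    y(x) = C cosh((x − a)/C),
the catenary. The constants C and a are fixed by the two endpoint conditions (and, for the hanging-chain problem, the length constraint selects C).
Now fit the given data. The endpoints x = ±10 are symmetric at equal height, so the catenary is even about its minimum: a = 0 and y(x) = C cosh(x/C). The lowest point is y(0) = C cosh(0) = C, and we are told y(0) = 9, so C = 9. Therefore
    y(x) = 9 cosh(x/9),
and at the endpoints
    y(±10) = 9 cosh(10/9).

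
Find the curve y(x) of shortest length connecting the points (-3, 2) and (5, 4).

Arc-length functional: J[y] = ∫ sqrt(1 + (y')^2) dx.
Lagrangian L = sqrt(1 + (y')^2) has no explicit y dependence, so ∂L/∂y = 0 and the Euler-Lagrange equation gives
    d/dx( y' / sqrt(1 + (y')^2) ) = 0  ⇒  y' / sqrt(1 + (y')^2) = const.
Hence y' is constant, so y(x) is affine.
Fitting the endpoints (-3, 2) and (5, 4):
    slope m = (4 − 2) / (5 − (-3)) = 1/4,
    intercept c = 2 − m·(-3) = 11/4.
Extremal: y(x) = (1/4) x + 11/4.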